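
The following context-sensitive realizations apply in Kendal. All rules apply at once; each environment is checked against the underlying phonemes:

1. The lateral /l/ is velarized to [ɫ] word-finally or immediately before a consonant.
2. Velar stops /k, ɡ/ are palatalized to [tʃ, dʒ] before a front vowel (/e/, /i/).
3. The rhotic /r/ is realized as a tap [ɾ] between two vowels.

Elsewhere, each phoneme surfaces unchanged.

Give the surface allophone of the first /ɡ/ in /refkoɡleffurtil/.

/ɡ/ (between /o/ and /l/): rule 2 targets it, but not before a front vowel → unchanged [ɡ].

[ɡ]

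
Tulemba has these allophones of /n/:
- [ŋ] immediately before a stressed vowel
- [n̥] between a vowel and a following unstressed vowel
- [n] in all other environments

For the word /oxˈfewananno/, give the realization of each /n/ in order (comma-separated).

[n̥], [n], [n]

Occurrence 1 (position 7): between a vowel and a following unstressed vowel → [n̥].
Occurrence 2 (position 9): no conditioning environment matches → elsewhere allophone [n].
Occurrence 3 (position 10): no conditioning environment matches → elsewhere allophone [n].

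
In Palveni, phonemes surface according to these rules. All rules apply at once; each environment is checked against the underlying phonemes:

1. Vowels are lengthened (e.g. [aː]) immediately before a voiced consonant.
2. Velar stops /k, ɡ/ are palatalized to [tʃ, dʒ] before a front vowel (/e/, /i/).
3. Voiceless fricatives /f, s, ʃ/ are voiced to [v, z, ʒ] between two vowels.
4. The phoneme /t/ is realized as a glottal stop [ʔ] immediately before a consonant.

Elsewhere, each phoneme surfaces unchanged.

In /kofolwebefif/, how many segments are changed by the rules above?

Segments that undergo a rule: /f/ → [v] (rule 3); /o/ → [oː] (rule 1); /e/ → [eː] (rule 1); /f/ → [v] (rule 3).
All other segments surface unchanged.

4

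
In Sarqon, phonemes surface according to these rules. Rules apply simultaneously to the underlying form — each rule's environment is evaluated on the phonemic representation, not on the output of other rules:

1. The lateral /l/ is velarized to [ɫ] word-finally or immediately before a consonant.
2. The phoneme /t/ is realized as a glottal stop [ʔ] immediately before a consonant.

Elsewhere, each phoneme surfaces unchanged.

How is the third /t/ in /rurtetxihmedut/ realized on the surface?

[t]

/t/ (word-final) is in the target of rule 2 but the environment (immediately before a consonant) is not met → [t].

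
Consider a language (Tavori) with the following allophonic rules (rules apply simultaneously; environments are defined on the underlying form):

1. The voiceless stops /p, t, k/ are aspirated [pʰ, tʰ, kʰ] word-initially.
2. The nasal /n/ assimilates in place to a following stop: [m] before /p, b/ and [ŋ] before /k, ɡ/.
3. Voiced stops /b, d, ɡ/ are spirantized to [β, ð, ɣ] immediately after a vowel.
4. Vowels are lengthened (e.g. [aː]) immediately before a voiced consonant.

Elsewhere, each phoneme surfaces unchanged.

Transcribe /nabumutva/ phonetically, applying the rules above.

[naːβuːmutva]

/n/ (word-initial): rule 2 targets it, but not before a labial or velar stop → unchanged [n].
/a/ meets the environment for rule 4 (before a voiced consonant) → [aː].
Rule 3 applies to /b/ (between /a/ and /u/: immediately after a vowel) → [β].
/u/ — between /b/ and /m/, before a voiced consonant — surfaces as [uː] (rule 4).
/m/ stays [m].
/u/ (between /m/ and /t/) fails the environment for rule 4, so it stays [u].
/t/ (between /u/ and /v/): rule 1 targets it, but not word-initially → unchanged [t].
/v/ (between /t/ and /a/) is unaffected → [v].
/a/ — word-final; rule 4 does not apply here → [a].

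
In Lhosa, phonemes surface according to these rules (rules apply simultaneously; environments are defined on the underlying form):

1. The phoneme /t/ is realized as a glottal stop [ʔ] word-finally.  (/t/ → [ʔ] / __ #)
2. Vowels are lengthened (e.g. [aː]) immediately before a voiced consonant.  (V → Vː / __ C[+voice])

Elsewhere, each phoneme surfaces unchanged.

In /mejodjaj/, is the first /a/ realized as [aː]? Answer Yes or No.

Yes

/a/ meets the environment for rule 2 (before a voiced consonant) → [aː].
The actual realization is [aː], which matches [aː].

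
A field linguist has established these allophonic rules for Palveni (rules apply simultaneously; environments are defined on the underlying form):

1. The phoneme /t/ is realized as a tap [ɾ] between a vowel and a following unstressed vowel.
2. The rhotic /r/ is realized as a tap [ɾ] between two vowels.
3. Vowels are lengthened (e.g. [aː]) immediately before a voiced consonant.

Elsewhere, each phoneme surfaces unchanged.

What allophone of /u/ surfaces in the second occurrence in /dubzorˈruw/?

[uː]

/u/ (between /r/ and /w/) occurs before a voiced consonant → [uː] by rule 3.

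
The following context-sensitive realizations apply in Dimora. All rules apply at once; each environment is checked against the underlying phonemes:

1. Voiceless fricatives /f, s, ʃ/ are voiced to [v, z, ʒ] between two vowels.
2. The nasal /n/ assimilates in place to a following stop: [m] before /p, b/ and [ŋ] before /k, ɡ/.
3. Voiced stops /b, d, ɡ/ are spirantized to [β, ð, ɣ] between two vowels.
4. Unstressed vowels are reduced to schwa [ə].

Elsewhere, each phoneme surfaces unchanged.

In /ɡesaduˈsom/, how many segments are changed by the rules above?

6

Segments that undergo a rule: /e/ → [ə] (rule 4); /s/ → [z] (rule 1); /a/ → [ə] (rule 4); /d/ → [ð] (rule 3); /u/ → [ə] (rule 4); /s/ → [z] (rule 1).
All other segments surface unchanged.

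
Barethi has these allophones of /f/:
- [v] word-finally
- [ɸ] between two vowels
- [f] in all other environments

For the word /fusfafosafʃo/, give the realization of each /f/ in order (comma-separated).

[f], [f], [ɸ], [f]

Occurrence 1 (position 1): no conditioning environment matches → elsewhere allophone [f].
Occurrence 2 (position 4): no conditioning environment matches → elsewhere allophone [f].
Occurrence 3 (position 6): between two vowels → [ɸ].
Occurrence 4 (position 10): no conditioning environment matches → elsewhere allophone [f].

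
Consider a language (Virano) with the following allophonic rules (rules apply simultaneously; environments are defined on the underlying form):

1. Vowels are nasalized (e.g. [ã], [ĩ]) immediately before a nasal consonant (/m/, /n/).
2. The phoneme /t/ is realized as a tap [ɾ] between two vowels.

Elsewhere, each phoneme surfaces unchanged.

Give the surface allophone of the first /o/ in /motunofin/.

/o/ (between /m/ and /t/) is in the target of rule 1 but the environment (before a nasal consonant) is not met → [o].

[o]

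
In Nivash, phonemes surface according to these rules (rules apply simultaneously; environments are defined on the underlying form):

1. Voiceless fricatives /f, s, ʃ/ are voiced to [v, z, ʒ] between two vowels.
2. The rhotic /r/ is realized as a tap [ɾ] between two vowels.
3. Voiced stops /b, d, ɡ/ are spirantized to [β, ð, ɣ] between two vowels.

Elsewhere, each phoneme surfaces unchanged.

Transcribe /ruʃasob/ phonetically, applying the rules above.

/r/ — word-initial; rule 2 does not apply here → [r].
/u/ (between /r/ and /ʃ/): no rule targets it → [u].
/ʃ/ meets the environment for rule 1 (between two vowels) → [ʒ].
/a/ (between /ʃ/ and /s/) is unaffected → [a].
/s/ (between /a/ and /o/): between two vowels, so rule 1 applies → [z].
/o/ — not in any rule's target class → [o].
/b/ (word-final) fails the environment for rule 3, so it stays [b].

[ruʒazob]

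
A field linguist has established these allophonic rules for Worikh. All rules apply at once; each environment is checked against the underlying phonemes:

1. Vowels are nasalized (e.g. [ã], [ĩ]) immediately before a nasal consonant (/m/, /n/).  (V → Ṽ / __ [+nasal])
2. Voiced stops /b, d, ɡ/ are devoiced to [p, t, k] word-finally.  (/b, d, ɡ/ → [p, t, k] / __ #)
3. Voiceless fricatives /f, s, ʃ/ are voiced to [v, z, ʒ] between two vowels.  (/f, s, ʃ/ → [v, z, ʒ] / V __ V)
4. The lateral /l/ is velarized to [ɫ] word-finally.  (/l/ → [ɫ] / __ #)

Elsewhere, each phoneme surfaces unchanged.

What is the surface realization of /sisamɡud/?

[sizãmɡut]

/s/ (word-initial): rule 3 targets it, but not between two vowels → unchanged [s].
/i/ — between /s/ and /s/; rule 1 does not apply here → [i].
/s/ (between /i/ and /a/): between two vowels, so rule 3 applies → [z].
/a/ — between /s/ and /m/, before a nasal consonant — surfaces as [ã] (rule 1).
/ɡ/ (between /m/ and /u/): rule 2 targets it, but not word-finally → unchanged [ɡ].
/u/ — between /ɡ/ and /d/; rule 1 does not apply here → [u].
/d/ (word-final) occurs word-finally → [t] by rule 2.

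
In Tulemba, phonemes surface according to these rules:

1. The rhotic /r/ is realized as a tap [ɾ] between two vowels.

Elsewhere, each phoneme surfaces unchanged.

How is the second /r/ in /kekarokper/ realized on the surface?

/r/ (word-final): rule 1 targets it, but not between two vowels → unchanged [r].

[r]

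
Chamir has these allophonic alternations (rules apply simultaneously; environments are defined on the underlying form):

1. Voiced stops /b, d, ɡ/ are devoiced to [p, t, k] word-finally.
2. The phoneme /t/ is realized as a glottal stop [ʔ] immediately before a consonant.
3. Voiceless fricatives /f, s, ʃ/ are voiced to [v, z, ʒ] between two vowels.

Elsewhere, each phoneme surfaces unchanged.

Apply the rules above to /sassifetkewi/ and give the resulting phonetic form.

[sassiveʔkewi]

/s/ (word-initial) fails the environment for rule 3, so it stays [s].
/a/ (between /s/ and /s/): no rule targets it → [a].
/s/ (between /a/ and /s/): rule 3 targets it, but not between two vowels → unchanged [s].
/s/ (between /s/ and /i/): rule 3 targets it, but not between two vowels → unchanged [s].
/i/ (between /s/ and /f/): no rule targets it → [i].
/f/ (between /i/ and /e/): between two vowels, so rule 3 applies → [v].
/e/ — not in any rule's target class → [e].
/t/ — between /e/ and /k/, immediately before a consonant — surfaces as [ʔ] (rule 2).
/k/ stays [k].
/e/ stays [e].
/w/ — not in any rule's target class → [w].
/i/ (word-final) is unaffected → [i].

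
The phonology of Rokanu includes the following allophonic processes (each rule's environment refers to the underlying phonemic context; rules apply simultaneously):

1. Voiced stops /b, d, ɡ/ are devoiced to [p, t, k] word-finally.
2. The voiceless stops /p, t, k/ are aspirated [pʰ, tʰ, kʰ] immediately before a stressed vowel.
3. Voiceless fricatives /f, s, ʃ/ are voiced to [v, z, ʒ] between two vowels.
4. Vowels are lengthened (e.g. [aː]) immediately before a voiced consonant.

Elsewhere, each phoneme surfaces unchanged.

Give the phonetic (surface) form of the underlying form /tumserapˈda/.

[tuːmseːrapˈda]

/t/ (word-initial) fails the environment for rule 2, so it stays [t].
/u/ — between /t/ and /m/, before a voiced consonant — surfaces as [uː] (rule 4).
/m/ — not in any rule's target class → [m].
/s/ (between /m/ and /e/) fails the environment for rule 3, so it stays [s].
Rule 4 applies to /e/ (between /s/ and /r/: before a voiced consonant) → [eː].
/r/ stays [r].
/a/ (between /r/ and /p/): rule 4 targets it, but not before a voiced consonant → unchanged [a].
/p/ (between /a/ and /d/): rule 2 targets it, but not immediately before a stressed vowel → unchanged [p].
/d/ (between /p/ and /a/): rule 1 targets it, but not word-finally → unchanged [d].
/a/ (word-final): rule 4 targets it, but not before a voiced consonant → unchanged [a].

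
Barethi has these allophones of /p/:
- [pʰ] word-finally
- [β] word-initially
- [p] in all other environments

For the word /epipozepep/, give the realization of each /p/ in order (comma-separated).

Occurrence 1 (position 2): no conditioning environment matches → elsewhere allophone [p].
Occurrence 2 (position 4): no conditioning environment matches → elsewhere allophone [p].
Occurrence 3 (position 8): no conditioning environment matches → elsewhere allophone [p].
Occurrence 4 (position 10): word-finally → [pʰ].

[p], [p], [p], [pʰ]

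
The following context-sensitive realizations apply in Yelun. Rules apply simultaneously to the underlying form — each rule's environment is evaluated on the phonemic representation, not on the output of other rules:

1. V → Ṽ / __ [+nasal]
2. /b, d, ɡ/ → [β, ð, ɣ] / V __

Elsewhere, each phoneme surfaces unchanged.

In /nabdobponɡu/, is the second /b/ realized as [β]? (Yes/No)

Yes

Rule 2 applies to /b/ (between /o/ and /p/: immediately after a vowel) → [β].
The actual realization is [β], which matches [β].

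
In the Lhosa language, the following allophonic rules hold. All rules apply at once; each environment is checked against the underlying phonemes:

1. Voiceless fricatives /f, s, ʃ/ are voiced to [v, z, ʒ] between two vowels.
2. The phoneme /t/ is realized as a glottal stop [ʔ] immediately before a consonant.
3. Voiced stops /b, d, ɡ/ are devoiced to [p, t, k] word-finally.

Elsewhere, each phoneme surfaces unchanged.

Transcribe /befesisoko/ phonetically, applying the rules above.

[bevezizoko]

/b/ (word-initial) is in the target of rule 3 but the environment (word-finally) is not met → [b].
/e/ (between /b/ and /f/) is unaffected → [e].
/f/ meets the environment for rule 1 (between two vowels) → [v].
/e/ stays [e].
Rule 1 applies to /s/ (between /e/ and /i/: between two vowels) → [z].
/i/ (between /s/ and /s/): no rule targets it → [i].
/s/ — between /i/ and /o/, between two vowels — surfaces as [z] (rule 1).
/o/ (between /s/ and /k/): no rule targets it → [o].
/k/ stays [k].
/o/ (word-final): no rule targets it → [o].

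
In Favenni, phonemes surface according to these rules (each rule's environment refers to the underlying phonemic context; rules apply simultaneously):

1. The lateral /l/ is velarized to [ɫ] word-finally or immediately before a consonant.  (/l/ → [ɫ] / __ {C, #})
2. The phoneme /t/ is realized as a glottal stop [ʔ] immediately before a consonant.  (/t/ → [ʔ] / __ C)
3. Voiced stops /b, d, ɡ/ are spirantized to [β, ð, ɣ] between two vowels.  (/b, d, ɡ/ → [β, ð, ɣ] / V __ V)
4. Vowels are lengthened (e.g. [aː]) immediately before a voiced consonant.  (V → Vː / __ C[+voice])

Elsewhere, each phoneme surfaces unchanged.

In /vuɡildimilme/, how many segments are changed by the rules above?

Segments that undergo a rule: /u/ → [uː] (rule 4); /ɡ/ → [ɣ] (rule 3); /i/ → [iː] (rule 4); /l/ → [ɫ] (rule 1); /i/ → [iː] (rule 4); /i/ → [iː] (rule 4); /l/ → [ɫ] (rule 1).
All other segments surface unchanged.

7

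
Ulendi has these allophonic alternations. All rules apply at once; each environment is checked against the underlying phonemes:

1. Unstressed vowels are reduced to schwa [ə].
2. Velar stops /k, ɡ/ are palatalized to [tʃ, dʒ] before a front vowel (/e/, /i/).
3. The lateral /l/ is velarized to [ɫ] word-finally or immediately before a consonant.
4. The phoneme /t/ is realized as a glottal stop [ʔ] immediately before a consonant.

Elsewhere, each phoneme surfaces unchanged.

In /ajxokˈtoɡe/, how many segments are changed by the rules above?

4

Segments that undergo a rule: /a/ → [ə] (rule 1); /o/ → [ə] (rule 1); /ɡ/ → [dʒ] (rule 2); /e/ → [ə] (rule 1).
All other segments surface unchanged.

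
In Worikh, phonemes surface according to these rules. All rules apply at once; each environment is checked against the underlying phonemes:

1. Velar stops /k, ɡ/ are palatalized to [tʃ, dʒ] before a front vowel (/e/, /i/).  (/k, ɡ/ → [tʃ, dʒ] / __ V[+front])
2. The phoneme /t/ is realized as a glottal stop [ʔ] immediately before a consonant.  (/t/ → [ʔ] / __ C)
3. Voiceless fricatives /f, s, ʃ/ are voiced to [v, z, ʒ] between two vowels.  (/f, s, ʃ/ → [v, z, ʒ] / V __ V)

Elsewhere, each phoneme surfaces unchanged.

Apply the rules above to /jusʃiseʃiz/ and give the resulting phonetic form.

[jusʃizeʒiz]

/j/ (word-initial): no rule targets it → [j].
/u/ (between /j/ and /s/) is unaffected → [u].
/s/ — between /u/ and /ʃ/; rule 3 does not apply here → [s].
/ʃ/ (between /s/ and /i/) fails the environment for rule 3, so it stays [ʃ].
/i/ — not in any rule's target class → [i].
/s/ (between /i/ and /e/): between two vowels, so rule 3 applies → [z].
/e/ stays [e].
/ʃ/ — between /e/ and /i/, between two vowels — surfaces as [ʒ] (rule 3).
/i/ (between /ʃ/ and /z/) is unaffected → [i].
/z/ (word-final): no rule targets it → [z].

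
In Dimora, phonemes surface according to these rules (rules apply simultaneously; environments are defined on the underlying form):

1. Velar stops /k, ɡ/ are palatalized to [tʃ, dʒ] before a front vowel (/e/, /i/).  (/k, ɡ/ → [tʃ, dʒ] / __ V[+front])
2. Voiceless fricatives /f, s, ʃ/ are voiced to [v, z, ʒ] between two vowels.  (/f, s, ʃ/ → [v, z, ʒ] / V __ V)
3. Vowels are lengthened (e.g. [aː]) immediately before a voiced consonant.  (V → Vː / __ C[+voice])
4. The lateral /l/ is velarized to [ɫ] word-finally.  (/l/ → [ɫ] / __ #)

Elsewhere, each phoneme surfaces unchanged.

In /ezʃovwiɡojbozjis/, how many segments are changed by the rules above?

Segments that undergo a rule: /e/ → [eː] (rule 3); /o/ → [oː] (rule 3); /i/ → [iː] (rule 3); /o/ → [oː] (rule 3); /o/ → [oː] (rule 3).
All other segments surface unchanged.

5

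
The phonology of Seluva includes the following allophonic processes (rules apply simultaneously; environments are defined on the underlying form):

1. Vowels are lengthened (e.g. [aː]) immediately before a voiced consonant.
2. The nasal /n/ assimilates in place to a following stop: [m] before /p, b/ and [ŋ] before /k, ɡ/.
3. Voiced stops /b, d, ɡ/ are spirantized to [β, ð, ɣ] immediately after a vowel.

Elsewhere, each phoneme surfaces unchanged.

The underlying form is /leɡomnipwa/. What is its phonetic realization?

/l/ — not in any rule's target class → [l].
/e/ meets the environment for rule 1 (before a voiced consonant) → [eː].
/ɡ/ (between /e/ and /o/) occurs immediately after a vowel → [ɣ] by rule 3.
/o/ (between /ɡ/ and /m/) occurs before a voiced consonant → [oː] by rule 1.
/m/ (between /o/ and /n/) is unaffected → [m].
/n/ (between /m/ and /i/): rule 2 targets it, but not before a labial or velar stop → unchanged [n].
/i/ — between /n/ and /p/; rule 1 does not apply here → [i].
/p/ — not in any rule's target class → [p].
/w/ (between /p/ and /a/): no rule targets it → [w].
/a/ (word-final) is in the target of rule 1 but the environment (before a voiced consonant) is not met → [a].

[leːɣoːmnipwa]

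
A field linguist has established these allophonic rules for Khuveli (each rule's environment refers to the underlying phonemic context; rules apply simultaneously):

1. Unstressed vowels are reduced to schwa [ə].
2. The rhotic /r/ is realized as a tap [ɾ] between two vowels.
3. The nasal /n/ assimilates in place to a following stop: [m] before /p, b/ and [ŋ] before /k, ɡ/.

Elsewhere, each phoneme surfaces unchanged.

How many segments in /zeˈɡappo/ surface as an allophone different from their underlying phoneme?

2

Segments that undergo a rule: /e/ → [ə] (rule 1); /o/ → [ə] (rule 1).
All other segments surface unchanged.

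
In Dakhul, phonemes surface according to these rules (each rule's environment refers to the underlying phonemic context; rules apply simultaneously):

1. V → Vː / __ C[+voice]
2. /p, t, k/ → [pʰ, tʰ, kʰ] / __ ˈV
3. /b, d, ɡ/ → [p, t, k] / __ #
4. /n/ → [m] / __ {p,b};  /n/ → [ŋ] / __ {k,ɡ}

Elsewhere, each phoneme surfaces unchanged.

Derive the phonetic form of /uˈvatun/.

[uːˈvatuːn]

Rule 1 applies to /u/ (word-initial: before a voiced consonant) → [uː].
/a/ (between /v/ and /t/): rule 1 targets it, but not before a voiced consonant → unchanged [a].
/t/ (between /a/ and /u/) fails the environment for rule 2, so it stays [t].
/u/ meets the environment for rule 1 (before a voiced consonant) → [uː].
/n/ (word-final) is in the target of rule 4 but the environment (before a labial or velar stop) is not met → [n].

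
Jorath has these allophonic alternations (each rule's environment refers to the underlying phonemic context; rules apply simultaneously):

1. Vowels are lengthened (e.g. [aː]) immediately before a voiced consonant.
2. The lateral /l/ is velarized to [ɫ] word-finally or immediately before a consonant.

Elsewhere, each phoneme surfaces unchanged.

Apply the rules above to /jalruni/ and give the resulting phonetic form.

[jaːɫruːni]

/a/ — between /j/ and /l/, before a voiced consonant — surfaces as [aː] (rule 1).
Rule 2 applies to /l/ (between /a/ and /r/: word-finally or immediately before a consonant) → [ɫ].
/u/ (between /r/ and /n/): before a voiced consonant, so rule 1 applies → [uː].
/i/ — word-final; rule 1 does not apply here → [i].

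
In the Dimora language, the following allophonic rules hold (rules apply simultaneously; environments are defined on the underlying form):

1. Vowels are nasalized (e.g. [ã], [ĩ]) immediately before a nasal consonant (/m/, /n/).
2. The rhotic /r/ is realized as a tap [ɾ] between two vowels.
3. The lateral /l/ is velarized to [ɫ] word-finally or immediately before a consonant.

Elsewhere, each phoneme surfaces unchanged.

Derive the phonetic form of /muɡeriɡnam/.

[muɡeɾiɡnãm]

/m/ — not in any rule's target class → [m].
/u/ (between /m/ and /ɡ/) is in the target of rule 1 but the environment (before a nasal consonant) is not met → [u].
/ɡ/ (between /u/ and /e/) is unaffected → [ɡ].
/e/ (between /ɡ/ and /r/) is in the target of rule 1 but the environment (before a nasal consonant) is not met → [e].
/r/ meets the environment for rule 2 (between two vowels) → [ɾ].
/i/ (between /r/ and /ɡ/) is in the target of rule 1 but the environment (before a nasal consonant) is not met → [i].
/ɡ/ — not in any rule's target class → [ɡ].
/n/ stays [n].
/a/ — between /n/ and /m/, before a nasal consonant — surfaces as [ã] (rule 1).
/m/ (word-final): no rule targets it → [m].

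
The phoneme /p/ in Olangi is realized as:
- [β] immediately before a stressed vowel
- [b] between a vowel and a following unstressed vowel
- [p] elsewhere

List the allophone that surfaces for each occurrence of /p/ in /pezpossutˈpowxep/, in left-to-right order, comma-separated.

Occurrence 1 (position 1): no conditioning environment matches → elsewhere allophone [p].
Occurrence 2 (position 4): no conditioning environment matches → elsewhere allophone [p].
Occurrence 3 (position 10): immediately before a stressed vowel → [β].
Occurrence 4 (position 15): no conditioning environment matches → elsewhere allophone [p].

[p], [p], [β], [p]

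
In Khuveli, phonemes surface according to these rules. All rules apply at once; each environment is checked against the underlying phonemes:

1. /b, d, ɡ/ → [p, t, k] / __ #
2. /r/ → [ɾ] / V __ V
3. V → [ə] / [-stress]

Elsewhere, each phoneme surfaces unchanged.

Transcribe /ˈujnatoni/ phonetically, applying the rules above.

/u/ (word-initial): rule 3 targets it, but not in an unstressed syllable → unchanged [u].
/a/ — between /n/ and /t/, in an unstressed syllable — surfaces as [ə] (rule 3).
/o/ (between /t/ and /n/) occurs in an unstressed syllable → [ə] by rule 3.
/i/ (word-final): in an unstressed syllable, so rule 3 applies → [ə].

[ˈujnətənə]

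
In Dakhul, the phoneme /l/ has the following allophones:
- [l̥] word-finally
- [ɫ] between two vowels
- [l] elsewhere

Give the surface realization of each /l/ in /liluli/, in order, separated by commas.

Occurrence 1 (position 1): no conditioning environment matches → elsewhere allophone [l].
Occurrence 2 (position 3): between two vowels → [ɫ].
Occurrence 3 (position 5): between two vowels → [ɫ].

[l], [ɫ], [ɫ]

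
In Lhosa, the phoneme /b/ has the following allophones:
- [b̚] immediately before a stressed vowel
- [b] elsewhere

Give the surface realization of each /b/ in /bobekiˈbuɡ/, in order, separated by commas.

Occurrence 1 (position 1): no conditioning environment matches → elsewhere allophone [b].
Occurrence 2 (position 3): no conditioning environment matches → elsewhere allophone [b].
Occurrence 3 (position 7): immediately before a stressed vowel → [b̚].

[b], [b], [b̚]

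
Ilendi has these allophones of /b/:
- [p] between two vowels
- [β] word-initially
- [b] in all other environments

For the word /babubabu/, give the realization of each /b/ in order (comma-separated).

[β], [p], [p], [p]

Occurrence 1 (position 1): word-initially → [β].
Occurrence 2 (position 3): between two vowels → [p].
Occurrence 3 (position 5): between two vowels → [p].
Occurrence 4 (position 7): between two vowels → [p].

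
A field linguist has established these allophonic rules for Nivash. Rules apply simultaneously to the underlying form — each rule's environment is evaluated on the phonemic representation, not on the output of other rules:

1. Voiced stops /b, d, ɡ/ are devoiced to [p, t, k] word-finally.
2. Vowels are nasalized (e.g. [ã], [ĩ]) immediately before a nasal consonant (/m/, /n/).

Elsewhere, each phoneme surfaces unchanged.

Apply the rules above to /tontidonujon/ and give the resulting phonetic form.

/t/ stays [t].
/o/ — between /t/ and /n/, before a nasal consonant — surfaces as [õ] (rule 2).
/n/ — not in any rule's target class → [n].
/t/ (between /n/ and /i/): no rule targets it → [t].
/i/ (between /t/ and /d/): rule 2 targets it, but not before a nasal consonant → unchanged [i].
/d/ — between /i/ and /o/; rule 1 does not apply here → [d].
/o/ (between /d/ and /n/): before a nasal consonant, so rule 2 applies → [õ].
/n/ (between /o/ and /u/) is unaffected → [n].
/u/ (between /n/ and /j/) fails the environment for rule 2, so it stays [u].
/j/ stays [j].
/o/ — between /j/ and /n/, before a nasal consonant — surfaces as [õ] (rule 2).
/n/ — not in any rule's target class → [n].

[tõntidõnujõn]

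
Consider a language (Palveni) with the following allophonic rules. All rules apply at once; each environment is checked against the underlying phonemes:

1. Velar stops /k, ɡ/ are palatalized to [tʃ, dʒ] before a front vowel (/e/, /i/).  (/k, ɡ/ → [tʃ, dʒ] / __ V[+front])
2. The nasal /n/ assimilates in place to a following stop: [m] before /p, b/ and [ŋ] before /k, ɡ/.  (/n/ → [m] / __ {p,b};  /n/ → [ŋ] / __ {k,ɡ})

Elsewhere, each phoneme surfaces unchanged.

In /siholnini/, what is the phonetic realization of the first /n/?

[n]

/n/ (between /l/ and /i/) fails the environment for rule 2, so it stays [n].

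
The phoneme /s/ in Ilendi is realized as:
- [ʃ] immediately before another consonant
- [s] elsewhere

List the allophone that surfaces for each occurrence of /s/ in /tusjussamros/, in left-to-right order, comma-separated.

[ʃ], [ʃ], [s], [s]

Occurrence 1 (position 3): immediately before another consonant → [ʃ].
Occurrence 2 (position 6): immediately before another consonant → [ʃ].
Occurrence 3 (position 7): no conditioning environment matches → elsewhere allophone [s].
Occurrence 4 (position 12): no conditioning environment matches → elsewhere allophone [s].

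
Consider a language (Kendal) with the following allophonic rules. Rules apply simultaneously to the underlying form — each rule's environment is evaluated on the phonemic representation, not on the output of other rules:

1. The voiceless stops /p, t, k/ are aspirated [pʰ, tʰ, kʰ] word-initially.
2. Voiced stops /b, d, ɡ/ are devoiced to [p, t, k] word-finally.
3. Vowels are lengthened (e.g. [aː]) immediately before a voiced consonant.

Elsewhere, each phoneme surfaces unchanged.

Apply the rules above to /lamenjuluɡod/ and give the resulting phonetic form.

/l/ (word-initial) is unaffected → [l].
/a/ — between /l/ and /m/, before a voiced consonant — surfaces as [aː] (rule 3).
/m/ (between /a/ and /e/): no rule targets it → [m].
/e/ — between /m/ and /n/, before a voiced consonant — surfaces as [eː] (rule 3).
/n/ (between /e/ and /j/): no rule targets it → [n].
/j/ (between /n/ and /u/) is unaffected → [j].
/u/ (between /j/ and /l/) occurs before a voiced consonant → [uː] by rule 3.
/l/ stays [l].
/u/ meets the environment for rule 3 (before a voiced consonant) → [uː].
/ɡ/ (between /u/ and /o/): rule 2 targets it, but not word-finally → unchanged [ɡ].
/o/ (between /ɡ/ and /d/): before a voiced consonant, so rule 3 applies → [oː].
/d/ (word-final): word-finally, so rule 2 applies → [t].

[laːmeːnjuːluːɡoːt]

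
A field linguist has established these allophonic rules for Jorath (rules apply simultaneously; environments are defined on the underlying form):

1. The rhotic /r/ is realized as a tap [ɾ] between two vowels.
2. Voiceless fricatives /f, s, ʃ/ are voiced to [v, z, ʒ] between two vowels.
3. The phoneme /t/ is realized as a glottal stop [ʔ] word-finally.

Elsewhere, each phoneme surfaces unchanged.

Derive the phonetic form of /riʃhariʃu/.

[riʃhaɾiʒu]

/r/ (word-initial): rule 1 targets it, but not between two vowels → unchanged [r].
/i/ (between /r/ and /ʃ/): no rule targets it → [i].
/ʃ/ — between /i/ and /h/; rule 2 does not apply here → [ʃ].
/h/ — not in any rule's target class → [h].
/a/ — not in any rule's target class → [a].
/r/ meets the environment for rule 1 (between two vowels) → [ɾ].
/i/ (between /r/ and /ʃ/) is unaffected → [i].
/ʃ/ — between /i/ and /u/, between two vowels — surfaces as [ʒ] (rule 2).
/u/ — not in any rule's target class → [u].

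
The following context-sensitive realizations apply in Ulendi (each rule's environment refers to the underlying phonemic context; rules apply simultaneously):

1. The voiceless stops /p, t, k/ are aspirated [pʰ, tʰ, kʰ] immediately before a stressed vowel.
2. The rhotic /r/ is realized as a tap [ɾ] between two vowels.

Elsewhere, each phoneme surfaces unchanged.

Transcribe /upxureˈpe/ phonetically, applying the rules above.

[upxuɾeˈpʰe]

/p/ (between /u/ and /x/) fails the environment for rule 1, so it stays [p].
Rule 2 applies to /r/ (between /u/ and /e/: between two vowels) → [ɾ].
/p/ — between /e/ and /e/, immediately before a stressed vowel — surfaces as [pʰ] (rule 1).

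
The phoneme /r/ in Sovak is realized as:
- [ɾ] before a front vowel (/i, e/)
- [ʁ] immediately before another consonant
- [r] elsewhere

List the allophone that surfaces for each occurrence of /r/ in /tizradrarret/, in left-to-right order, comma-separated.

Occurrence 1 (position 4): no conditioning environment matches → elsewhere allophone [r].
Occurrence 2 (position 7): no conditioning environment matches → elsewhere allophone [r].
Occurrence 3 (position 9): immediately before another consonant → [ʁ].
Occurrence 4 (position 10): before a front vowel (/i, e/) → [ɾ].

[r], [r], [ʁ], [ɾ]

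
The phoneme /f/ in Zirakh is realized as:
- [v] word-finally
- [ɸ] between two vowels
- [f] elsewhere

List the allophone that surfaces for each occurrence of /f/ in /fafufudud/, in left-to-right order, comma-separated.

[f], [ɸ], [ɸ]

Occurrence 1 (position 1): no conditioning environment matches → elsewhere allophone [f].
Occurrence 2 (position 3): between two vowels → [ɸ].
Occurrence 3 (position 5): between two vowels → [ɸ].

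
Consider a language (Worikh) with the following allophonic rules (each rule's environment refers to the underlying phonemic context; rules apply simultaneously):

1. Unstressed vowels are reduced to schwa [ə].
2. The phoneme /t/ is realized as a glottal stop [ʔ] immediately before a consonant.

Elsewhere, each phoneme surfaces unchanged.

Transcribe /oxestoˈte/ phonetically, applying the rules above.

/o/ (word-initial) occurs in an unstressed syllable → [ə] by rule 1.
/x/ stays [x].
/e/ (between /x/ and /s/) occurs in an unstressed syllable → [ə] by rule 1.
/s/ — not in any rule's target class → [s].
/t/ (between /s/ and /o/): rule 2 targets it, but not immediately before a consonant → unchanged [t].
/o/ meets the environment for rule 1 (in an unstressed syllable) → [ə].
/t/ — between /o/ and /e/; rule 2 does not apply here → [t].
/e/ (word-final) fails the environment for rule 1, so it stays [e].

[əxəstəˈte]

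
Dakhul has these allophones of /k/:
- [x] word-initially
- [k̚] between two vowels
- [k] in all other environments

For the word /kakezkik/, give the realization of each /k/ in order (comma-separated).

[x], [k̚], [k], [k]

Occurrence 1 (position 1): word-initially → [x].
Occurrence 2 (position 3): between two vowels → [k̚].
Occurrence 3 (position 6): no conditioning environment matches → elsewhere allophone [k].
Occurrence 4 (position 8): no conditioning environment matches → elsewhere allophone [k].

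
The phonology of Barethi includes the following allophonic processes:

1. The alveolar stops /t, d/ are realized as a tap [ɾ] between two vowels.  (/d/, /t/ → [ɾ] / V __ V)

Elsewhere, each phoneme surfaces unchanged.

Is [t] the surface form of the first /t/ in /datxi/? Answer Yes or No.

/t/ (between /a/ and /x/) is in the target of rule 1 but the environment (between two vowels) is not met → [t].
The actual realization is [t], which matches [t].

Yes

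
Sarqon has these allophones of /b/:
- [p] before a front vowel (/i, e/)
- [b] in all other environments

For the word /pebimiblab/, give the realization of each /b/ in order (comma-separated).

Occurrence 1 (position 3): before a front vowel (/i, e/) → [p].
Occurrence 2 (position 7): no conditioning environment matches → elsewhere allophone [b].
Occurrence 3 (position 10): no conditioning environment matches → elsewhere allophone [b].

[p], [b], [b]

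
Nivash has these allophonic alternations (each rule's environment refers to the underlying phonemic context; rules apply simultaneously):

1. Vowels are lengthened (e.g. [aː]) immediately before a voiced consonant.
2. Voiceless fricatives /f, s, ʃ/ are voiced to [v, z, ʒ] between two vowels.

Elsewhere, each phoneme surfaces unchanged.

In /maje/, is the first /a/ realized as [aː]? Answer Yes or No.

/a/ (between /m/ and /j/): before a voiced consonant, so rule 1 applies → [aː].
The actual realization is [aː], which matches [aː].

Yes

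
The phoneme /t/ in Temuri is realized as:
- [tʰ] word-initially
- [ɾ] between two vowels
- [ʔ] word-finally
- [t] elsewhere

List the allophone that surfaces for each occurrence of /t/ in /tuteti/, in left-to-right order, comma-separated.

Occurrence 1 (position 1): word-initially → [tʰ].
Occurrence 2 (position 3): between two vowels → [ɾ].
Occurrence 3 (position 5): between two vowels → [ɾ].

[tʰ], [ɾ], [ɾ]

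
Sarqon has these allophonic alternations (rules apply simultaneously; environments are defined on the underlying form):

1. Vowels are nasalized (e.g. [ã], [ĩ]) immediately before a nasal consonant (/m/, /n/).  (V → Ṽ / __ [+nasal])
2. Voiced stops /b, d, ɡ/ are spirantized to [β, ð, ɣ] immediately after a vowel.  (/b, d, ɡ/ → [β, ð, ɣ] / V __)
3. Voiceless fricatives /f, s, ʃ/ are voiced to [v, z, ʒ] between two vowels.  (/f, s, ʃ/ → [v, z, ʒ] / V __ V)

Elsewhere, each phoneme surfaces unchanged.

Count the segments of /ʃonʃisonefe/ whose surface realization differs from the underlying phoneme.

Segments that undergo a rule: /o/ → [õ] (rule 1); /s/ → [z] (rule 3); /o/ → [õ] (rule 1); /f/ → [v] (rule 3).
All other segments surface unchanged.

4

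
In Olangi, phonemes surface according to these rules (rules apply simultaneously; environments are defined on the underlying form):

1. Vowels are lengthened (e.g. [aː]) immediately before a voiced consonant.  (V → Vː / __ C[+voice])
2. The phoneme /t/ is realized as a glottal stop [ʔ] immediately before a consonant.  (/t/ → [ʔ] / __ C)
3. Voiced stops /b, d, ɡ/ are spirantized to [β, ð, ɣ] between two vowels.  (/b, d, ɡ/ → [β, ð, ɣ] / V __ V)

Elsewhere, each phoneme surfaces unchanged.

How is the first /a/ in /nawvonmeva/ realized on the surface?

[aː]

/a/ — between /n/ and /w/, before a voiced consonant — surfaces as [aː] (rule 1).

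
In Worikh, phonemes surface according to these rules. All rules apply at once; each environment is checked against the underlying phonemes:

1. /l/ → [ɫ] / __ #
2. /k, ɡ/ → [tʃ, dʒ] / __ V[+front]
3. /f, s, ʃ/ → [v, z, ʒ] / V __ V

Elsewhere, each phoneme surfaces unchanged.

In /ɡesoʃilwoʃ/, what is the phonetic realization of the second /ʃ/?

[ʃ]

/ʃ/ (word-final) is in the target of rule 3 but the environment (between two vowels) is not met → [ʃ].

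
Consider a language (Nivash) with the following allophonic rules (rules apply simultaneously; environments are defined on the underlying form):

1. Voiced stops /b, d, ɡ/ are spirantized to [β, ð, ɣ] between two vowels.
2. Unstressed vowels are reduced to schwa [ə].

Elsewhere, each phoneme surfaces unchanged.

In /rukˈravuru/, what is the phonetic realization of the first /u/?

[ə]

/u/ (between /r/ and /k/) occurs in an unstressed syllable → [ə] by rule 2.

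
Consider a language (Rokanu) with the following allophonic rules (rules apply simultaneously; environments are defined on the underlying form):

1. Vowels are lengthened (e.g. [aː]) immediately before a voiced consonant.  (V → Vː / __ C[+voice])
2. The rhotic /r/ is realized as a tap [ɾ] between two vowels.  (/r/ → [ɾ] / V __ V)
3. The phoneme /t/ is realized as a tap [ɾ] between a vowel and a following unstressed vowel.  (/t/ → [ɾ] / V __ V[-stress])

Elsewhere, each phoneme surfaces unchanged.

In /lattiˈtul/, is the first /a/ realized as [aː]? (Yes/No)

/a/ (between /l/ and /t/) is in the target of rule 1 but the environment (before a voiced consonant) is not met → [a].
The actual realization is [a], not [aː].

No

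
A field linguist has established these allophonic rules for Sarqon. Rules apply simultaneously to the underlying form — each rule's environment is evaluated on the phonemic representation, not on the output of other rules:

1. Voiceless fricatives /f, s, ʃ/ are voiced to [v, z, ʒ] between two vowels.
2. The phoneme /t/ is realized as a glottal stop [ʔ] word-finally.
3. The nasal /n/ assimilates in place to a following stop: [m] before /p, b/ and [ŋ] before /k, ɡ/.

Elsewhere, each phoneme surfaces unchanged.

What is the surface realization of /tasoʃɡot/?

/t/ (word-initial) fails the environment for rule 2, so it stays [t].
/s/ (between /a/ and /o/): between two vowels, so rule 1 applies → [z].
/ʃ/ — between /o/ and /ɡ/; rule 1 does not apply here → [ʃ].
/t/ meets the environment for rule 2 (word-finally) → [ʔ].

[tazoʃɡoʔ]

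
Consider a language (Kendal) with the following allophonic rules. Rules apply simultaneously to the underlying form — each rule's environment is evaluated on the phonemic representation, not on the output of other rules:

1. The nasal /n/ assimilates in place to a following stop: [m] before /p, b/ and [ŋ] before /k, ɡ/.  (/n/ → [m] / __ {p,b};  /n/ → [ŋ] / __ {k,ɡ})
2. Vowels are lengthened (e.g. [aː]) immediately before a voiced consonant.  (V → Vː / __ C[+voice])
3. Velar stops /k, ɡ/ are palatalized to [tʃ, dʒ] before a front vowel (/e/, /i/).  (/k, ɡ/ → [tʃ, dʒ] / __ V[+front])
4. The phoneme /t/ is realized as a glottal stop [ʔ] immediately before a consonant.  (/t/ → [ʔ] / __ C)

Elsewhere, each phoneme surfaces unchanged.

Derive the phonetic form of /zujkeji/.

/z/ stays [z].
Rule 2 applies to /u/ (between /z/ and /j/: before a voiced consonant) → [uː].
/j/ stays [j].
/k/ (between /j/ and /e/) occurs before a front vowel → [tʃ] by rule 3.
Rule 2 applies to /e/ (between /k/ and /j/: before a voiced consonant) → [eː].
/j/ stays [j].
/i/ (word-final) fails the environment for rule 2, so it stays [i].

[zuːjtʃeːji]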